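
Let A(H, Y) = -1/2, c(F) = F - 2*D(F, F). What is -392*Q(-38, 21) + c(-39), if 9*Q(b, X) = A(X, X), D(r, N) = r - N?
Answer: -155/9 ≈ -17.222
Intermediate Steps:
c(F) = F (c(F) = F - 2*(F - F) = F - 2*0 = F + 0 = F)
A(H, Y) = -½ (A(H, Y) = -1*½ = -½)
Q(b, X) = -1/18 (Q(b, X) = (⅑)*(-½) = -1/18)
-392*Q(-38, 21) + c(-39) = -392*(-1/18) - 39 = 196/9 - 39 = -155/9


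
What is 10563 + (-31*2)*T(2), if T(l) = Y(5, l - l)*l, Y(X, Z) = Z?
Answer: 10563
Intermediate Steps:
T(l) = 0 (T(l) = (l - l)*l = 0*l = 0)
10563 + (-31*2)*T(2) = 10563 - 31*2*0 = 10563 - 62*0 = 10563 + 0 = 10563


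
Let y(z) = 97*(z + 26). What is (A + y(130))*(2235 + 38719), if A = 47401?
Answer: 2560976482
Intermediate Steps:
y(z) = 2522 + 97*z (y(z) = 97*(26 + z) = 2522 + 97*z)
(A + y(130))*(2235 + 38719) = (47401 + (2522 + 97*130))*(2235 + 38719) = (47401 + (2522 + 12610))*40954 = (47401 + 15132)*40954 = 62533*40954 = 2560976482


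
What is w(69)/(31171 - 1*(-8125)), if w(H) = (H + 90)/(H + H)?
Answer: 53/1807616 ≈ 2.9320e-5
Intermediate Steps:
w(H) = (90 + H)/(2*H) (w(H) = (90 + H)/((2*H)) = (90 + H)*(1/(2*H)) = (90 + H)/(2*H))
w(69)/(31171 - 1*(-8125)) = ((1/2)*(90 + 69)/69)/(31171 - 1*(-8125)) = ((1/2)*(1/69)*159)/(31171 + 8125) = (53/46)/39296 = (53/46)*(1/39296) = 53/1807616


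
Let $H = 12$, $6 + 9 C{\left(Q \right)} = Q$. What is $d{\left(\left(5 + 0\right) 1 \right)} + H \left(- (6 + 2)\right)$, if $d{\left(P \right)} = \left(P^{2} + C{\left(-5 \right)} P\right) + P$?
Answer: $- \frac{649}{9} \approx -72.111$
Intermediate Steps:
$C{\left(Q \right)} = - \frac{2}{3} + \frac{Q}{9}$
$d{\left(P \right)} = P^{2} - \frac{2 P}{9}$ ($d{\left(P \right)} = \left(P^{2} + \left(- \frac{2}{3} + \frac{1}{9} \left(-5\right)\right) P\right) + P = \left(P^{2} + \left(- \frac{2}{3} - \frac{5}{9}\right) P\right) + P = \left(P^{2} - \frac{11 P}{9}\right) + P = P^{2} - \frac{2 P}{9}$)
$d{\left(\left(5 + 0\right) 1 \right)} + H \left(- (6 + 2)\right) = \frac{\left(5 + 0\right) 1 \left(-2 + 9 \left(5 + 0\right) 1\right)}{9} + 12 \left(- (6 + 2)\right) = \frac{5 \cdot 1 \left(-2 + 9 \cdot 5 \cdot 1\right)}{9} + 12 \left(\left(-1\right) 8\right) = \frac{1}{9} \cdot 5 \left(-2 + 9 \cdot 5\right) + 12 \left(-8\right) = \frac{1}{9} \cdot 5 \left(-2 + 45\right) - 96 = \frac{1}{9} \cdot 5 \cdot 43 - 96 = \frac{215}{9} - 96 = - \frac{649}{9}$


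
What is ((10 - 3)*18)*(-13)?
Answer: -1638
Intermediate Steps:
((10 - 3)*18)*(-13) = (7*18)*(-13) = 126*(-13) = -1638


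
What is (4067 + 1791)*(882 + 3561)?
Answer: 26027094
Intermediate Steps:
(4067 + 1791)*(882 + 3561) = 5858*4443 = 26027094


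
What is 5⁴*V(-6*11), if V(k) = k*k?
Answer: 2722500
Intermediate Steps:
V(k) = k²
5⁴*V(-6*11) = 5⁴*(-6*11)² = 625*(-66)² = 625*4356 = 2722500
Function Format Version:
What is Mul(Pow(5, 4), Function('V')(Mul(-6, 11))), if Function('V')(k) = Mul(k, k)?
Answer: 2722500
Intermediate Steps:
Function('V')(k) = Pow(k, 2)
Mul(Pow(5, 4), Function('V')(Mul(-6, 11))) = Mul(Pow(5, 4), Pow(Mul(-6, 11), 2)) = Mul(625, Pow(-66, 2)) = Mul(625, 4356) = 2722500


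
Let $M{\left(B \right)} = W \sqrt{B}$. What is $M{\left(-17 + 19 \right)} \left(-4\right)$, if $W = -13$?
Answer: $52 \sqrt{2} \approx 73.539$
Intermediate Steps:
$M{\left(B \right)} = - 13 \sqrt{B}$
$M{\left(-17 + 19 \right)} \left(-4\right) = - 13 \sqrt{-17 + 19} \left(-4\right) = - 13 \sqrt{2} \left(-4\right) = 52 \sqrt{2}$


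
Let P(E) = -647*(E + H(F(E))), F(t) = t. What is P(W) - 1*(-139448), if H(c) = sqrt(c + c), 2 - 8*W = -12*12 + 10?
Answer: 128449 - 647*sqrt(34) ≈ 1.2468e+5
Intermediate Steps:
W = 17 (W = 1/4 - (-12*12 + 10)/8 = 1/4 - (-144 + 10)/8 = 1/4 - 1/8*(-134) = 1/4 + 67/4 = 17)
H(c) = sqrt(2)*sqrt(c) (H(c) = sqrt(2*c) = sqrt(2)*sqrt(c))
P(E) = -647*E - 647*sqrt(2)*sqrt(E) (P(E) = -647*(E + sqrt(2)*sqrt(E)) = -647*E - 647*sqrt(2)*sqrt(E))
P(W) - 1*(-139448) = (-647*17 - 647*sqrt(2)*sqrt(17)) - 1*(-139448) = (-10999 - 647*sqrt(34)) + 139448 = 128449 - 647*sqrt(34)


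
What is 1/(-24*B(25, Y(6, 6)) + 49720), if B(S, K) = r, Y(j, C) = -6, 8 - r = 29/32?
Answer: 4/198199 ≈ 2.0182e-5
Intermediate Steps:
r = 227/32 (r = 8 - 29/32 = 227/32 ≈ 7.0938)
B(S, K) = 227/32
1/(-24*B(25, Y(6, 6)) + 49720) = 1/(-24*227/32 + 49720) = 1/(-681/4 + 49720) = 1/(198199/4) = 4/198199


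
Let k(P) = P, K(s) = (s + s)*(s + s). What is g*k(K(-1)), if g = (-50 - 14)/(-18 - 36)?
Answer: 128/27 ≈ 4.7407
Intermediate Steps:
K(s) = 4*s² (K(s) = (2*s)*(2*s) = 4*s²)
g = 32/27 (g = -64/(-54) = -64*(-1/54) = 32/27 ≈ 1.1852)
g*k(K(-1)) = 32*(4*(-1)²)/27 = 32*(4*1)/27 = (32/27)*4 = 128/27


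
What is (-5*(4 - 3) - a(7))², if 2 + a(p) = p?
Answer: 100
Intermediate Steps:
a(p) = -2 + p
(-5*(4 - 3) - a(7))² = (-5*(4 - 3) - (-2 + 7))² = (-5*1 - 1*5)² = (-5 - 5)² = (-10)² = 100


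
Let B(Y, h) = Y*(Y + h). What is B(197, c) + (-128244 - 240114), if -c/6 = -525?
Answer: 291001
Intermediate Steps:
c = 3150 (c = -6*(-525) = 3150)
B(197, c) + (-128244 - 240114) = 197*(197 + 3150) + (-128244 - 240114) = 197*3347 - 368358 = 659359 - 368358 = 291001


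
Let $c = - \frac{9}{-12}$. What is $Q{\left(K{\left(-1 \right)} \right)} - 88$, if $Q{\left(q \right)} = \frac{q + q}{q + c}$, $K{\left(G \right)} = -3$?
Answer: $- \frac{256}{3} \approx -85.333$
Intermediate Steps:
$c = \frac{3}{4}$ ($c = \left(-9\right) \left(- \frac{1}{12}\right) = \frac{3}{4} \approx 0.75$)
$Q{\left(q \right)} = \frac{2 q}{\frac{3}{4} + q}$ ($Q{\left(q \right)} = \frac{q + q}{q + \frac{3}{4}} = \frac{2 q}{\frac{3}{4} + q}$)
$Q{\left(K{\left(-1 \right)} \right)} - 88 = 8 \left(-3\right) \frac{1}{3 + 4 \left(-3\right)} - 88 = 8 \left(-3\right) \frac{1}{3 - 12} - 88 = 8 \left(-3\right) \frac{1}{-9} - 88 = 8 \left(-3\right) \left(- \frac{1}{9}\right) - 88 = \frac{8}{3} - 88 = - \frac{256}{3}$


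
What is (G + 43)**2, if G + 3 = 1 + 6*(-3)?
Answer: 529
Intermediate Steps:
G = -20 (G = -3 + (1 + 6*(-3)) = -3 + (1 - 18) = -3 - 17 = -20)
(G + 43)**2 = (-20 + 43)**2 = 23**2 = 529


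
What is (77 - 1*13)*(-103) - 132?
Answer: -6724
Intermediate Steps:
(77 - 1*13)*(-103) - 132 = (77 - 13)*(-103) - 132 = 64*(-103) - 132 = -6592 - 132 = -6724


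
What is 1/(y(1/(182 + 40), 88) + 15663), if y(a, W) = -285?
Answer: 1/15378 ≈ 6.5028e-5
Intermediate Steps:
1/(y(1/(182 + 40), 88) + 15663) = 1/(-285 + 15663) = 1/15378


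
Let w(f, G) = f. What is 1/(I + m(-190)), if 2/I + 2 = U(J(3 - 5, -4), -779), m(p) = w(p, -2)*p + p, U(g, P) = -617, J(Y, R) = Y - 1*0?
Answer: 619/22228288 ≈ 2.7847e-5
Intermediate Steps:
J(Y, R) = Y (J(Y, R) = Y + 0 = Y)
m(p) = p + p**2 (m(p) = p*p + p = p**2 + p = p + p**2)
I = -2/619 (I = 2/(-2 - 617) = 2/(-619) = 2*(-1/619) = -2/619 ≈ -0.0032310)
1/(I + m(-190)) = 1/(-2/619 - 190*(1 - 190)) = 1/(-2/619 - 190*(-189)) = 1/(-2/619 + 35910) = 1/(22228288/619) = 619/22228288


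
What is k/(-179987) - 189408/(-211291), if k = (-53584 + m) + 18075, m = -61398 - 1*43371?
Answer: 63730456594/38029633217 ≈ 1.6758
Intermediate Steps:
m = -104769 (m = -61398 - 43371 = -104769)
k = -140278 (k = (-53584 - 104769) + 18075 = -158353 + 18075 = -140278)
k/(-179987) - 189408/(-211291) = -140278/(-179987) - 189408/(-211291) = -140278*(-1/179987) - 189408*(-1/211291) = 140278/179987 + 189408/211291 = 63730456594/38029633217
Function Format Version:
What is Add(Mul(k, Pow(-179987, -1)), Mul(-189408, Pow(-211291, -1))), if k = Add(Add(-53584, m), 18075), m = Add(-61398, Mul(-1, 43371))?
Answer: Rational(63730456594, 38029633217) ≈ 1.6758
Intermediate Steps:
m = -104769 (m = Add(-61398, -43371) = -104769)
k = -140278 (k = Add(Add(-53584, -104769), 18075) = Add(-158353, 18075) = -140278)
Add(Mul(k, Pow(-179987, -1)), Mul(-189408, Pow(-211291, -1))) = Add(Mul(-140278, Pow(-179987, -1)), Mul(-189408, Pow(-211291, -1))) = Add(Mul(-140278, Rational(-1, 179987)), Mul(-189408, Rational(-1, 211291))) = Add(Rational(140278, 179987), Rational(189408, 211291)) = Rational(63730456594, 38029633217)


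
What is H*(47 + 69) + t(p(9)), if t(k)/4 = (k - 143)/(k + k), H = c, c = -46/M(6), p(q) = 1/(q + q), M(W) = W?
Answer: -18106/3 ≈ -6035.3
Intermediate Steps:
p(q) = 1/(2*q)
c = -23/3 (c = -46/6 = -46*⅙ = -23/3 ≈ -7.6667)
H = -23/3 ≈ -7.6667
t(k) = 2*(-143 + k)/k (t(k) = 4*((k - 143)/(k + k)) = 4*((-143 + k)/((2*k))) = 4*((-143 + k)*(1/(2*k))) = 4*((-143 + k)/(2*k)) = 2*(-143 + k)/k)
H*(47 + 69) + t(p(9)) = -23*(47 + 69)/3 + (2 - 286/((½)/9)) = -23/3*116 + (2 - 286/((½)*(⅑))) = -2668/3 + (2 - 286/1/18) = -2668/3 + (2 - 286*18) = -2668/3 + (2 - 5148) = -2668/3 - 5146 = -18106/3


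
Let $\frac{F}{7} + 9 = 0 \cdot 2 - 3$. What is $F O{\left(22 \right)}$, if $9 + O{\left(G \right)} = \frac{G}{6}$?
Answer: $448$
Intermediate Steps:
$F = -84$ ($F = -63 + 7 \left(0 \cdot 2 - 3\right) = -63 + 7 \left(0 - 3\right) = -63 + 7 \left(-3\right) = -63 - 21 = -84$)
$O{\left(G \right)} = -9 + \frac{G}{6}$
$F O{\left(22 \right)} = - 84 \left(-9 + \frac{1}{6} \cdot 22\right) = - 84 \left(-9 + \frac{11}{3}\right) = \left(-84\right) \left(- \frac{16}{3}\right) = 448$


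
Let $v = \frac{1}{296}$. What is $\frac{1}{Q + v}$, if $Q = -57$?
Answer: $- \frac{296}{16871} \approx -0.017545$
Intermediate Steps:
$v = \frac{1}{296} \approx 0.0033784$
$\frac{1}{Q + v} = \frac{1}{-57 + \frac{1}{296}} = \frac{1}{- \frac{16871}{296}} = - \frac{296}{16871}$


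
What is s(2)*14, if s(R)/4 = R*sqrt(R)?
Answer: 112*sqrt(2) ≈ 158.39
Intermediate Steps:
s(R) = 4*R**(3/2) (s(R) = 4*(R*sqrt(R)) = 4*R**(3/2))
s(2)*14 = (4*2**(3/2))*14 = (4*(2*sqrt(2)))*14 = (8*sqrt(2))*14 = 112*sqrt(2)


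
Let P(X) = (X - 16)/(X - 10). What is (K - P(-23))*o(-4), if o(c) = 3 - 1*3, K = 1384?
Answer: 0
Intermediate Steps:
P(X) = (-16 + X)/(-10 + X)
o(c) = 0 (o(c) = 3 - 3 = 0)
(K - P(-23))*o(-4) = (1384 - (-16 - 23)/(-10 - 23))*0 = (1384 - (-39)/(-33))*0 = (1384 - (-1)*(-39)/33)*0 = (1384 - 1*13/11)*0 = (1384 - 13/11)*0 = (15211/11)*0 = 0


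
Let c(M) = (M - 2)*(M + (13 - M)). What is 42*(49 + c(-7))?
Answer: -2856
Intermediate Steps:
c(M) = -26 + 13*M (c(M) = (-2 + M)*13 = -26 + 13*M)
42*(49 + c(-7)) = 42*(49 + (-26 + 13*(-7))) = 42*(49 + (-26 - 91)) = 42*(49 - 117) = 42*(-68) = -2856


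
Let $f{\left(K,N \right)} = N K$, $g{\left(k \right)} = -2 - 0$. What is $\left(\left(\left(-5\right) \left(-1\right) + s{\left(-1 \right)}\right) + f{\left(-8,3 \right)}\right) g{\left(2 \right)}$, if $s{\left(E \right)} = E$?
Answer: $40$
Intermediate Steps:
$g{\left(k \right)} = -2$ ($g{\left(k \right)} = -2 + 0 = -2$)
$f{\left(K,N \right)} = K N$
$\left(\left(\left(-5\right) \left(-1\right) + s{\left(-1 \right)}\right) + f{\left(-8,3 \right)}\right) g{\left(2 \right)} = \left(\left(\left(-5\right) \left(-1\right) - 1\right) - 24\right) \left(-2\right) = \left(\left(5 - 1\right) - 24\right) \left(-2\right) = \left(4 - 24\right) \left(-2\right) = \left(-20\right) \left(-2\right) = 40$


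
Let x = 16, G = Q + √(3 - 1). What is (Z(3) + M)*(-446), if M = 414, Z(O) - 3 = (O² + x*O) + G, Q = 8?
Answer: -214972 - 446*√2 ≈ -2.1560e+5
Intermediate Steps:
G = 8 + √2 (G = 8 + √(3 - 1) = 8 + √2 ≈ 9.4142)
Z(O) = 11 + √2 + O² + 16*O (Z(O) = 3 + ((O² + 16*O) + (8 + √2)) = 3 + (8 + √2 + O² + 16*O) = 11 + √2 + O² + 16*O)
(Z(3) + M)*(-446) = ((11 + √2 + 3² + 16*3) + 414)*(-446) = ((11 + √2 + 9 + 48) + 414)*(-446) = ((68 + √2) + 414)*(-446) = (482 + √2)*(-446) = -214972 - 446*√2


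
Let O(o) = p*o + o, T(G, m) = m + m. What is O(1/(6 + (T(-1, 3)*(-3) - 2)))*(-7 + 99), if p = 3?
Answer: -184/7 ≈ -26.286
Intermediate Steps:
T(G, m) = 2*m
O(o) = 4*o (O(o) = 3*o + o = 4*o)
O(1/(6 + (T(-1, 3)*(-3) - 2)))*(-7 + 99) = (4/(6 + ((2*3)*(-3) - 2)))*(-7 + 99) = (4/(6 + (6*(-3) - 2)))*92 = (4/(6 + (-18 - 2)))*92 = (4/(6 - 20))*92 = (4/(-14))*92 = (4*(-1/14))*92 = -2/7*92 = -184/7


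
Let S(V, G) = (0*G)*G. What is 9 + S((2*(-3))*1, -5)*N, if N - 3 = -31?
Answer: 9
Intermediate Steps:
N = -28 (N = 3 - 31 = -28)
S(V, G) = 0 (S(V, G) = 0*G = 0)
9 + S((2*(-3))*1, -5)*N = 9 + 0*(-28) = 9 + 0 = 9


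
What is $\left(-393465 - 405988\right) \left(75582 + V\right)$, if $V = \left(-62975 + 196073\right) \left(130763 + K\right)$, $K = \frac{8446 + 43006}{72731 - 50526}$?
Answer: $- \frac{308965296200890373028}{22205} \approx -1.3914 \cdot 10^{16}$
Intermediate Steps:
$K = \frac{51452}{22205} \approx 2.3171$
$V = \frac{386469191409966}{22205}$ ($V = \left(-62975 + 196073\right) \left(130763 + \frac{51452}{22205}\right) = 133098 \cdot \frac{2903643867}{22205} = \frac{386469191409966}{22205} \approx 1.7405 \cdot 10^{10}$)
$\left(-393465 - 405988\right) \left(75582 + V\right) = \left(-393465 - 405988\right) \left(75582 + \frac{386469191409966}{22205}\right) = \left(-799453\right) \frac{386470869708276}{22205} = - \frac{308965296200890373028}{22205}$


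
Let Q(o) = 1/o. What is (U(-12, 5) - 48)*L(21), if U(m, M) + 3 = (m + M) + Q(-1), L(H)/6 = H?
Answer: -7434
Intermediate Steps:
L(H) = 6*H
U(m, M) = -4 + M + m (U(m, M) = -3 + ((m + M) + 1/(-1)) = -3 + ((M + m) - 1) = -3 + (-1 + M + m) = -4 + M + m)
(U(-12, 5) - 48)*L(21) = ((-4 + 5 - 12) - 48)*(6*21) = (-11 - 48)*126 = -59*126 = -7434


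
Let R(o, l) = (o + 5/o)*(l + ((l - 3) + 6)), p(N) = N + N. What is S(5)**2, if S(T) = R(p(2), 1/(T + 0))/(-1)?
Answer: 127449/400 ≈ 318.62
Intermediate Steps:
p(N) = 2*N
R(o, l) = (3 + 2*l)*(o + 5/o) (R(o, l) = (o + 5/o)*(l + ((-3 + l) + 6)) = (o + 5/o)*(l + (3 + l)) = (o + 5/o)*(3 + 2*l) = (3 + 2*l)*(o + 5/o))
S(T) = -63/4 - 21/(2*T) (S(T) = ((15 + 10/(T + 0) + (2*2)**2*(3 + 2/(T + 0)))/((2*2)))/(-1) = ((15 + 10/T + 4**2*(3 + 2/T))/4)*(-1) = ((15 + 10/T + 16*(3 + 2/T))/4)*(-1) = ((15 + 10/T + (48 + 32/T))/4)*(-1) = ((63 + 42/T)/4)*(-1) = (63/4 + 21/(2*T))*(-1) = -63/4 - 21/(2*T))
S(5)**2 = ((21/4)*(-2 - 3*5)/5)**2 = ((21/4)*(1/5)*(-2 - 15))**2 = ((21/4)*(1/5)*(-17))**2 = (-357/20)**2 = 127449/400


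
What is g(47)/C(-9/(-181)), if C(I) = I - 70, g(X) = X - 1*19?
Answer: -5068/12661 ≈ -0.40028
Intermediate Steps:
g(X) = -19 + X (g(X) = X - 19 = -19 + X)
C(I) = -70 + I
g(47)/C(-9/(-181)) = (-19 + 47)/(-70 - 9/(-181)) = 28/(-70 - 9*(-1/181)) = 28/(-70 + 9/181) = 28/(-12661/181) = 28*(-181/12661) = -5068/12661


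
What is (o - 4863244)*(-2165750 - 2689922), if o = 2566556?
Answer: 11151963614336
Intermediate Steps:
(o - 4863244)*(-2165750 - 2689922) = (2566556 - 4863244)*(-2165750 - 2689922) = -2296688*(-4855672) = 11151963614336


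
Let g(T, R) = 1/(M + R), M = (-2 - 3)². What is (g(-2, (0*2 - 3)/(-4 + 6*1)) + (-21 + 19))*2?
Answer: -184/47 ≈ -3.9149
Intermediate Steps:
M = 25 (M = (-5)² = 25)
g(T, R) = 1/(25 + R)
(g(-2, (0*2 - 3)/(-4 + 6*1)) + (-21 + 19))*2 = (1/(25 + (0*2 - 3)/(-4 + 6*1)) + (-21 + 19))*2 = (1/(25 + (0 - 3)/(-4 + 6)) - 2)*2 = (1/(25 - 3/2) - 2)*2 = (1/(47/2) - 2)*2 = (2/47 - 2)*2 = -92/47*2 = -184/47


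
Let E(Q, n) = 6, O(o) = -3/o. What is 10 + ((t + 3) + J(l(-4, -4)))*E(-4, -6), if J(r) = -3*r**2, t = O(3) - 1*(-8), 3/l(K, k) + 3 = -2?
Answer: 1588/25 ≈ 63.520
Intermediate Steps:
l(K, k) = -3/5 (l(K, k) = 3/(-3 - 2) = 3/(-5) = 3*(-1/5) = -3/5)
t = 7 (t = -3/3 - 1*(-8) = -3*1/3 + 8 = -1 + 8 = 7)
10 + ((t + 3) + J(l(-4, -4)))*E(-4, -6) = 10 + ((7 + 3) - 3*(-3/5)**2)*6 = 10 + (10 - 3*9/25)*6 = 10 + (10 - 27/25)*6 = 10 + (223/25)*6 = 10 + 1338/25 = 1588/25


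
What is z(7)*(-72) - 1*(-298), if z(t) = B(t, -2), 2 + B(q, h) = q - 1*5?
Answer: 298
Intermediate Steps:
B(q, h) = -7 + q (B(q, h) = -2 + (q - 1*5) = -2 + (q - 5) = -2 + (-5 + q) = -7 + q)
z(t) = -7 + t
z(7)*(-72) - 1*(-298) = (-7 + 7)*(-72) - 1*(-298) = 0*(-72) + 298 = 0 + 298 = 298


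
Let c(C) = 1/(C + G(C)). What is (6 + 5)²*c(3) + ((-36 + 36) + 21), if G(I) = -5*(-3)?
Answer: 499/18 ≈ 27.722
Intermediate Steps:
G(I) = 15
c(C) = 1/(15 + C) (c(C) = 1/(C + 15) = 1/(15 + C))
(6 + 5)²*c(3) + ((-36 + 36) + 21) = (6 + 5)²/(15 + 3) + ((-36 + 36) + 21) = 11²/18 + (0 + 21) = 121*(1/18) + 21 = 121/18 + 21 = 499/18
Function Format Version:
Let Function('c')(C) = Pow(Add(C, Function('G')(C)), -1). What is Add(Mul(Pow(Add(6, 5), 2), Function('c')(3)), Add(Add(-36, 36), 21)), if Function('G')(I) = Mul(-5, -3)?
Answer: Rational(499, 18) ≈ 27.722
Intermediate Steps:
Function('G')(I) = 15
Function('c')(C) = Pow(Add(15, C), -1) (Function('c')(C) = Pow(Add(C, 15), -1) = Pow(Add(15, C), -1))
Add(Mul(Pow(Add(6, 5), 2), Function('c')(3)), Add(Add(-36, 36), 21)) = Add(Mul(Pow(Add(6, 5), 2), Pow(Add(15, 3), -1)), Add(Add(-36, 36), 21)) = Add(Mul(Pow(11, 2), Pow(18, -1)), Add(0, 21)) = Add(Mul(121, Rational(1, 18)), 21) = Add(Rational(121, 18), 21) = Rational(499, 18)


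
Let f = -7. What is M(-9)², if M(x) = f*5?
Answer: 1225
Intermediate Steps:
M(x) = -35 (M(x) = -7*5 = -35)
M(-9)² = (-35)² = 1225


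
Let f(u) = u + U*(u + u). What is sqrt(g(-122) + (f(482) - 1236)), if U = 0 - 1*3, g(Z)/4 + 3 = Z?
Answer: I*sqrt(4146) ≈ 64.389*I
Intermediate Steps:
g(Z) = -12 + 4*Z
U = -3 (U = 0 - 3 = -3)
f(u) = -5*u (f(u) = u - 3*(u + u) = u - 6*u = -5*u)
sqrt(g(-122) + (f(482) - 1236)) = sqrt((-12 + 4*(-122)) + (-5*482 - 1236)) = sqrt((-12 - 488) + (-2410 - 1236)) = sqrt(-500 - 3646) = sqrt(-4146) = I*sqrt(4146)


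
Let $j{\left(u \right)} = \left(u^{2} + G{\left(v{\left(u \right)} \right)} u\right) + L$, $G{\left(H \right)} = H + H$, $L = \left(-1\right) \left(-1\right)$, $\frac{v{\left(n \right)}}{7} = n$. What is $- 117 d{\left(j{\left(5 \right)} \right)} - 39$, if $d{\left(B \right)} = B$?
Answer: $-44031$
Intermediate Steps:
$v{\left(n \right)} = 7 n$
$L = 1$
$G{\left(H \right)} = 2 H$
$j{\left(u \right)} = 1 + 15 u^{2}$ ($j{\left(u \right)} = \left(u^{2} + 2 \cdot 7 u u\right) + 1 = \left(u^{2} + 14 u u\right) + 1 = \left(u^{2} + 14 u^{2}\right) + 1 = 15 u^{2} + 1 = 1 + 15 u^{2}$)
$- 117 d{\left(j{\left(5 \right)} \right)} - 39 = - 117 \left(1 + 15 \cdot 5^{2}\right) - 39 = - 117 \left(1 + 15 \cdot 25\right) - 39 = - 117 \left(1 + 375\right) - 39 = \left(-117\right) 376 - 39 = -43992 - 39 = -44031$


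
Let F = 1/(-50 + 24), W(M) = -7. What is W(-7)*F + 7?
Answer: 189/26 ≈ 7.2692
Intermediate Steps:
F = -1/26 (F = 1/(-26) = -1/26 ≈ -0.038462)
W(-7)*F + 7 = -7*(-1/26) + 7 = 7/26 + 7 = 189/26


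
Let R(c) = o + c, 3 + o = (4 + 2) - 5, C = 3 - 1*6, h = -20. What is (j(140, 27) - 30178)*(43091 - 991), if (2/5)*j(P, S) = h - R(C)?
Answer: -1272072550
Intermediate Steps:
C = -3 (C = 3 - 6 = -3)
o = -2 (o = -3 + ((4 + 2) - 5) = -3 + (6 - 5) = -3 + 1 = -2)
R(c) = -2 + c
j(P, S) = -75/2 (j(P, S) = 5*(-20 - (-2 - 3))/2 = 5*(-20 - 1*(-5))/2 = 5*(-20 + 5)/2 = (5/2)*(-15) = -75/2)
(j(140, 27) - 30178)*(43091 - 991) = (-75/2 - 30178)*(43091 - 991) = -60431/2*42100 = -1272072550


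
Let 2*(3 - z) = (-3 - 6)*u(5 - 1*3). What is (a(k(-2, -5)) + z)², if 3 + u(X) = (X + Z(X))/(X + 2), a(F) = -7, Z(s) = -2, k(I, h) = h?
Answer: 1225/4 ≈ 306.25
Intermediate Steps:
u(X) = -3 + (-2 + X)/(2 + X) (u(X) = -3 + (X - 2)/(X + 2) = -3 + (-2 + X)/(2 + X))
z = -21/2 (z = 3 - (-3 - 6)*2*(-4 - (5 - 1*3))/(2 + (5 - 1*3))/2 = 3 - (-9)*2*(-4 - (5 - 3))/(2 + (5 - 3))/2 = 3 - (-9)*2*(-4 - 1*2)/(2 + 2)/2 = 3 - (-9)*2*(-4 - 2)/4/2 = 3 - (-9)*2*(¼)*(-6)/2 = 3 - (-9)*(-3)/2 = 3 - ½*27 = 3 - 27/2 = -21/2 ≈ -10.500)
(a(k(-2, -5)) + z)² = (-7 - 21/2)² = (-35/2)² = 1225/4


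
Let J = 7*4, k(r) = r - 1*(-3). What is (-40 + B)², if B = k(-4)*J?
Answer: 4624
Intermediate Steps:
k(r) = 3 + r (k(r) = r + 3 = 3 + r)
J = 28
B = -28 (B = (3 - 4)*28 = -1*28 = -28)
(-40 + B)² = (-40 - 28)² = (-68)² = 4624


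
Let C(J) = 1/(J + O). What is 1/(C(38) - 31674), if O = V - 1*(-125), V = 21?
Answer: -184/5828015 ≈ -3.1572e-5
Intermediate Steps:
O = 146 (O = 21 - 1*(-125) = 21 + 125 = 146)
C(J) = 1/(146 + J) (C(J) = 1/(J + 146) = 1/(146 + J))
1/(C(38) - 31674) = 1/(1/(146 + 38) - 31674) = 1/(1/184 - 31674) = 1/(-5828015/184) = -184/5828015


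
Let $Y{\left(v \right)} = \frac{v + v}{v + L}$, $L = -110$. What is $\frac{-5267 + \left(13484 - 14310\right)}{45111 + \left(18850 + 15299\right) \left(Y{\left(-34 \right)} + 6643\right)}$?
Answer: $- \frac{73116}{2722956527} \approx -2.6852 \cdot 10^{-5}$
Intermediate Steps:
$Y{\left(v \right)} = \frac{2 v}{-110 + v}$ ($Y{\left(v \right)} = \frac{v + v}{v - 110} = \frac{2 v}{-110 + v}$)
$\frac{-5267 + \left(13484 - 14310\right)}{45111 + \left(18850 + 15299\right) \left(Y{\left(-34 \right)} + 6643\right)} = \frac{-5267 + \left(13484 - 14310\right)}{45111 + \left(18850 + 15299\right) \left(2 \left(-34\right) \frac{1}{-110 - 34} + 6643\right)} = \frac{-5267 - 826}{45111 + 34149 \left(2 \left(-34\right) \frac{1}{-144} + 6643\right)} = - \frac{6093}{45111 + 34149 \left(2 \left(-34\right) \left(- \frac{1}{144}\right) + 6643\right)} = - \frac{6093}{45111 + 34149 \left(\frac{17}{36} + 6643\right)} = - \frac{6093}{45111 + 34149 \cdot \frac{239165}{36}} = - \frac{6093}{45111 + \frac{2722415195}{12}} = - \frac{6093}{\frac{2722956527}{12}} = \left(-6093\right) \frac{12}{2722956527} = - \frac{73116}{2722956527}$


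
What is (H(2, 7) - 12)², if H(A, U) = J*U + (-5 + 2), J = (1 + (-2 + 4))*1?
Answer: 36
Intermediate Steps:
J = 3 (J = (1 + 2)*1 = 3*1 = 3)
H(A, U) = -3 + 3*U (H(A, U) = 3*U + (-5 + 2) = 3*U - 3 = -3 + 3*U)
(H(2, 7) - 12)² = ((-3 + 3*7) - 12)² = ((-3 + 21) - 12)² = (18 - 12)² = 6² = 36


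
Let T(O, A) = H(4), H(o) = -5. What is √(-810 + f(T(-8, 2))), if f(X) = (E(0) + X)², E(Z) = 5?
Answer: 9*I*√10 ≈ 28.461*I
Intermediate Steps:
T(O, A) = -5
f(X) = (5 + X)²
√(-810 + f(T(-8, 2))) = √(-810 + (5 - 5)²) = √(-810 + 0²) = √(-810 + 0) = √(-810) = 9*I*√10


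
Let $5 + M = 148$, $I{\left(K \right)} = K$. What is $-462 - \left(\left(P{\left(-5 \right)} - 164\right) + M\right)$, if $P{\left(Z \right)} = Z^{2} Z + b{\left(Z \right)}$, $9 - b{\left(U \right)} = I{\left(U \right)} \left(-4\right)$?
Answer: $-305$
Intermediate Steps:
$M = 143$ ($M = -5 + 148 = 143$)
$b{\left(U \right)} = 9 + 4 U$ ($b{\left(U \right)} = 9 - U \left(-4\right) = 9 - - 4 U = 9 + 4 U$)
$P{\left(Z \right)} = 9 + Z^{3} + 4 Z$ ($P{\left(Z \right)} = Z^{2} Z + \left(9 + 4 Z\right) = Z^{3} + \left(9 + 4 Z\right) = 9 + Z^{3} + 4 Z$)
$-462 - \left(\left(P{\left(-5 \right)} - 164\right) + M\right) = -462 - \left(\left(\left(9 + \left(-5\right)^{3} + 4 \left(-5\right)\right) - 164\right) + 143\right) = -462 - \left(\left(\left(9 - 125 - 20\right) - 164\right) + 143\right) = -462 - \left(\left(-136 - 164\right) + 143\right) = -462 - \left(-300 + 143\right) = -462 - -157 = -462 + 157 = -305$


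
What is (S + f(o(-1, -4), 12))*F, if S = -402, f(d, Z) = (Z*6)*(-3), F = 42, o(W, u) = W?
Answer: -25956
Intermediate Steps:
f(d, Z) = -18*Z (f(d, Z) = (6*Z)*(-3) = -18*Z)
(S + f(o(-1, -4), 12))*F = (-402 - 18*12)*42 = (-402 - 216)*42 = -618*42 = -25956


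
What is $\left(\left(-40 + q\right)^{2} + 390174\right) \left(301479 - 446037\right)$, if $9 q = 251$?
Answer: $- \frac{169271930150}{3} \approx -5.6424 \cdot 10^{10}$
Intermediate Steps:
$q = \frac{251}{9}$ ($q = \frac{1}{9} \cdot 251 = \frac{251}{9} \approx 27.889$)
$\left(\left(-40 + q\right)^{2} + 390174\right) \left(301479 - 446037\right) = \left(\left(-40 + \frac{251}{9}\right)^{2} + 390174\right) \left(301479 - 446037\right) = \left(\left(- \frac{109}{9}\right)^{2} + 390174\right) \left(-144558\right) = \left(\frac{11881}{81} + 390174\right) \left(-144558\right) = \frac{31615975}{81} \left(-144558\right) = - \frac{169271930150}{3}$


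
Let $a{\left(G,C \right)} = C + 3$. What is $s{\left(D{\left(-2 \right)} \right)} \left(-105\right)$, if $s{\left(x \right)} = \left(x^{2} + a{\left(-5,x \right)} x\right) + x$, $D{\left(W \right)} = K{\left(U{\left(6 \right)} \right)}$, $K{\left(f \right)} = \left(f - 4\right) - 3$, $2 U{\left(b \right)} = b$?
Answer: $-1680$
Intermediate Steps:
$U{\left(b \right)} = \frac{b}{2}$
$K{\left(f \right)} = -7 + f$ ($K{\left(f \right)} = \left(-4 + f\right) - 3 = -7 + f$)
$a{\left(G,C \right)} = 3 + C$
$D{\left(W \right)} = -4$ ($D{\left(W \right)} = -7 + \frac{1}{2} \cdot 6 = -7 + 3 = -4$)
$s{\left(x \right)} = x + x^{2} + x \left(3 + x\right)$ ($s{\left(x \right)} = \left(x^{2} + \left(3 + x\right) x\right) + x = \left(x^{2} + x \left(3 + x\right)\right) + x = x + x^{2} + x \left(3 + x\right)$)
$s{\left(D{\left(-2 \right)} \right)} \left(-105\right) = 2 \left(-4\right) \left(2 - 4\right) \left(-105\right) = 2 \left(-4\right) \left(-2\right) \left(-105\right) = 16 \left(-105\right) = -1680$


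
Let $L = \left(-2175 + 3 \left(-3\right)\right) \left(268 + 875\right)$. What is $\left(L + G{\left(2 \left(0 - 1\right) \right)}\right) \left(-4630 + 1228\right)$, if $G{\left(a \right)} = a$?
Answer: $8492460228$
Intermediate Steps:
$L = -2496312$ ($L = \left(-2175 - 9\right) 1143 = \left(-2184\right) 1143 = -2496312$)
$\left(L + G{\left(2 \left(0 - 1\right) \right)}\right) \left(-4630 + 1228\right) = \left(-2496312 + 2 \left(0 - 1\right)\right) \left(-4630 + 1228\right) = \left(-2496312 + 2 \left(-1\right)\right) \left(-3402\right) = \left(-2496312 - 2\right) \left(-3402\right) = \left(-2496314\right) \left(-3402\right) = 8492460228$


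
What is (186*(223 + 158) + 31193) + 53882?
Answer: 155941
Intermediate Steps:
(186*(223 + 158) + 31193) + 53882 = (186*381 + 31193) + 53882 = (70866 + 31193) + 53882 = 102059 + 53882 = 155941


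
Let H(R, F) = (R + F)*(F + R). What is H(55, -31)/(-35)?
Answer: -576/35 ≈ -16.457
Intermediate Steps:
H(R, F) = (F + R)² (H(R, F) = (F + R)*(F + R) = (F + R)²)
H(55, -31)/(-35) = (-31 + 55)²/(-35) = -1/35*24² = -1/35*576 = -576/35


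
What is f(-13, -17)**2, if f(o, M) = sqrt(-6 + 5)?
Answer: -1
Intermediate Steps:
f(o, M) = I (f(o, M) = sqrt(-1) = I)
f(-13, -17)**2 = I**2 = -1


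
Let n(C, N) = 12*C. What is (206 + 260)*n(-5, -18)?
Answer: -27960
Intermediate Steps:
(206 + 260)*n(-5, -18) = (206 + 260)*(12*(-5)) = 466*(-60) = -27960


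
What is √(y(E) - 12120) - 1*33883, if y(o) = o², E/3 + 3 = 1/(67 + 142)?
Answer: -33883 + 2*I*√131471709/209 ≈ -33883.0 + 109.72*I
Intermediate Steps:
E = -1878/209 (E = -9 + 3/(67 + 142) = -9 + 3/209 = -1878/209 ≈ -8.9856)
√(y(E) - 12120) - 1*33883 = √((-1878/209)² - 12120) - 1*33883 = √(3526884/43681 - 12120) - 33883 = √(-525886836/43681) - 33883 = 2*I*√131471709/209 - 33883 = -33883 + 2*I*√131471709/209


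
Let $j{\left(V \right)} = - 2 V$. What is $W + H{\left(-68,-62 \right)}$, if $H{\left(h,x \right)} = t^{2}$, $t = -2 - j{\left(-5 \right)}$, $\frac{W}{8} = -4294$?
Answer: $-34208$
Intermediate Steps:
$W = -34352$ ($W = 8 \left(-4294\right) = -34352$)
$t = -12$ ($t = -2 - \left(-2\right) \left(-5\right) = -2 - 10 = -12$)
$H{\left(h,x \right)} = 144$ ($H{\left(h,x \right)} = \left(-12\right)^{2} = 144$)
$W + H{\left(-68,-62 \right)} = -34352 + 144 = -34208$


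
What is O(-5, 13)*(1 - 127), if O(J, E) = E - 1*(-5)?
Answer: -2268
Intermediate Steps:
O(J, E) = 5 + E (O(J, E) = E + 5 = 5 + E)
O(-5, 13)*(1 - 127) = (5 + 13)*(1 - 127) = 18*(-126) = -2268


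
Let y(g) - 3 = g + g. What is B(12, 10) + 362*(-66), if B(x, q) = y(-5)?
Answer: -23899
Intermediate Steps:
y(g) = 3 + 2*g (y(g) = 3 + (g + g) = 3 + 2*g)
B(x, q) = -7 (B(x, q) = 3 + 2*(-5) = 3 - 10 = -7)
B(12, 10) + 362*(-66) = -7 + 362*(-66) = -7 - 23892 = -23899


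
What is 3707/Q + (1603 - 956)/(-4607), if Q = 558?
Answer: 16717123/2570706 ≈ 6.5029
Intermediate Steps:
3707/Q + (1603 - 956)/(-4607) = 3707/558 + (1603 - 956)/(-4607) = 3707*(1/558) + 647*(-1/4607) = 3707/558 - 647/4607 = 16717123/2570706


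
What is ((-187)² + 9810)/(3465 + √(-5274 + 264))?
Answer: 10343949/800749 - 44779*I*√5010/12011235 ≈ 12.918 - 0.26388*I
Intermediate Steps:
((-187)² + 9810)/(3465 + √(-5274 + 264)) = (34969 + 9810)/(3465 + √(-5010)) = 44779/(3465 + I*√5010)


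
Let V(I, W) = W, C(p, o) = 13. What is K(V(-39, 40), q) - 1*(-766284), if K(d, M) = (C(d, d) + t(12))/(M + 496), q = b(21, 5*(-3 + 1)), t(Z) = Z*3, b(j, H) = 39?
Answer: 409961989/535 ≈ 7.6628e+5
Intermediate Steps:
t(Z) = 3*Z
q = 39
K(d, M) = 49/(496 + M) (K(d, M) = (13 + 3*12)/(M + 496) = (13 + 36)/(496 + M) = 49/(496 + M))
K(V(-39, 40), q) - 1*(-766284) = 49/(496 + 39) - 1*(-766284) = 49/535 + 766284 = 409961989/535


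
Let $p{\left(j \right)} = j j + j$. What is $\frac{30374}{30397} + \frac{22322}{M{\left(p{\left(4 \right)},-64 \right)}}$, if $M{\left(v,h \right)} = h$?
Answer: $- \frac{338288949}{972704} \approx -347.78$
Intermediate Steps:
$p{\left(j \right)} = j + j^{2}$ ($p{\left(j \right)} = j^{2} + j = j + j^{2}$)
$\frac{30374}{30397} + \frac{22322}{M{\left(p{\left(4 \right)},-64 \right)}} = \frac{30374}{30397} + \frac{22322}{-64} = 30374 \cdot \frac{1}{30397} + 22322 \left(- \frac{1}{64}\right) = \frac{30374}{30397} - \frac{11161}{32} = - \frac{338288949}{972704}$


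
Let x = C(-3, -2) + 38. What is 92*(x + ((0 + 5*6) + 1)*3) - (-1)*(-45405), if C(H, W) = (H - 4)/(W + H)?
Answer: -166121/5 ≈ -33224.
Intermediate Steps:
C(H, W) = (-4 + H)/(H + W)
x = 197/5 (x = (-4 - 3)/(-3 - 2) + 38 = -7/(-5) + 38 = -1/5*(-7) + 38 = 7/5 + 38 = 197/5 ≈ 39.400)
92*(x + ((0 + 5*6) + 1)*3) - (-1)*(-45405) = 92*(197/5 + ((0 + 5*6) + 1)*3) - (-1)*(-45405) = 92*(197/5 + ((0 + 30) + 1)*3) - 1*45405 = 92*(197/5 + (30 + 1)*3) - 45405 = 92*(197/5 + 31*3) - 45405 = 92*(197/5 + 93) - 45405 = 92*(662/5) - 45405 = 60904/5 - 45405 = -166121/5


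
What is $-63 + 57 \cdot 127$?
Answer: $7176$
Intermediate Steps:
$-63 + 57 \cdot 127 = -63 + 7239 = 7176$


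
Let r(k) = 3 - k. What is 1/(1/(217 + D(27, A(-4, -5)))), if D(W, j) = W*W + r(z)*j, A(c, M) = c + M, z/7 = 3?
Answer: 1108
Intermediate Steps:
z = 21 (z = 7*3 = 21)
A(c, M) = M + c
D(W, j) = W² - 18*j (D(W, j) = W*W + (3 - 1*21)*j = W² + (3 - 21)*j = W² - 18*j)
1/(1/(217 + D(27, A(-4, -5)))) = 1/(1/(217 + (27² - 18*(-5 - 4)))) = 1/(1/(217 + (729 - 18*(-9)))) = 1/(1/(217 + (729 + 162))) = 1/(1/(217 + 891)) = 1/(1/1108) = 1108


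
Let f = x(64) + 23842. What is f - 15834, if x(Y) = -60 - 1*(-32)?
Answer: 7980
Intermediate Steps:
x(Y) = -28 (x(Y) = -60 + 32 = -28)
f = 23814 (f = -28 + 23842 = 23814)
f - 15834 = 23814 - 15834 = 7980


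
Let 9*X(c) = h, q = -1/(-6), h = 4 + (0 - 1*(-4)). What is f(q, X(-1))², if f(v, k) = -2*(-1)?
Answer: 4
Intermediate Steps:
h = 8 (h = 4 + (0 + 4) = 4 + 4 = 8)
q = ⅙ (q = -1*(-⅙) = ⅙ ≈ 0.16667)
X(c) = 8/9 (X(c) = (⅑)*8 = 8/9)
f(v, k) = 2
f(q, X(-1))² = 2² = 4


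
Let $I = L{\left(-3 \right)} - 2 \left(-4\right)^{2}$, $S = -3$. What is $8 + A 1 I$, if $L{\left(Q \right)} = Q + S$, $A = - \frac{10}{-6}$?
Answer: $- \frac{166}{3} \approx -55.333$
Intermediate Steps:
$A = \frac{5}{3}$ ($A = \left(-10\right) \left(- \frac{1}{6}\right) = \frac{5}{3} \approx 1.6667$)
$L{\left(Q \right)} = -3 + Q$ ($L{\left(Q \right)} = Q - 3 = -3 + Q$)
$I = -38$ ($I = \left(-3 - 3\right) - 2 \left(-4\right)^{2} = -6 - 32 = -38$)
$8 + A 1 I = 8 + \frac{5 \cdot 1 \left(-38\right)}{3} = 8 + \frac{5}{3} \left(-38\right) = 8 - \frac{190}{3} = - \frac{166}{3}$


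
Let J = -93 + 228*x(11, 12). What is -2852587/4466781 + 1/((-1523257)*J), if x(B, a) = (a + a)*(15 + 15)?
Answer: -237635906984701778/372106987177037013 ≈ -0.63862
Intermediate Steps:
x(B, a) = 60*a (x(B, a) = (2*a)*30 = 60*a)
J = 164067 (J = -93 + 228*(60*12) = -93 + 228*720 = -93 + 164160 = 164067)
-2852587/4466781 + 1/((-1523257)*J) = -2852587/4466781 + 1/(-1523257*164067) = -2852587*1/4466781 - 1/1523257*1/164067 = -2852587/4466781 - 1/249916206219 = -237635906984701778/372106987177037013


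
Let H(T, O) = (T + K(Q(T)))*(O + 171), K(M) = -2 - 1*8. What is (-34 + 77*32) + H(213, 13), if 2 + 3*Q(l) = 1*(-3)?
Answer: 39782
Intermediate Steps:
Q(l) = -5/3 (Q(l) = -2/3 + (1*(-3))/3 = -2/3 + (1/3)*(-3) = -2/3 - 1 = -5/3)
K(M) = -10 (K(M) = -2 - 8 = -10)
H(T, O) = (-10 + T)*(171 + O) (H(T, O) = (T - 10)*(O + 171) = (-10 + T)*(171 + O))
(-34 + 77*32) + H(213, 13) = (-34 + 77*32) + (-1710 - 10*13 + 171*213 + 13*213) = (-34 + 2464) + (-1710 - 130 + 36423 + 2769) = 2430 + 37352 = 39782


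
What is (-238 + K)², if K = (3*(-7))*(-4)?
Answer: 23716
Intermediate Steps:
K = 84 (K = -21*(-4) = 84)
(-238 + K)² = (-238 + 84)² = (-154)² = 23716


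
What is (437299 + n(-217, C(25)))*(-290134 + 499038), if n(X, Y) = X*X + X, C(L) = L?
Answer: 101145258584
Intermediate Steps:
n(X, Y) = X + X² (n(X, Y) = X² + X = X + X²)
(437299 + n(-217, C(25)))*(-290134 + 499038) = (437299 - 217*(1 - 217))*(-290134 + 499038) = (437299 - 217*(-216))*208904 = (437299 + 46872)*208904 = 484171*208904 = 101145258584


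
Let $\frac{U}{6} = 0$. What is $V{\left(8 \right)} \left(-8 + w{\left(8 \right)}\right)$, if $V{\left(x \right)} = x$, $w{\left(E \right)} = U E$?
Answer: $-64$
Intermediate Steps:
$U = 0$ ($U = 6 \cdot 0 = 0$)
$w{\left(E \right)} = 0$ ($w{\left(E \right)} = 0 E = 0$)
$V{\left(8 \right)} \left(-8 + w{\left(8 \right)}\right) = 8 \left(-8 + 0\right) = 8 \left(-8\right) = -64$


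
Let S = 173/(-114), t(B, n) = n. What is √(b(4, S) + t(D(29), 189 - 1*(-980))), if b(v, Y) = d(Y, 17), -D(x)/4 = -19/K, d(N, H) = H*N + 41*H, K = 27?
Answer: √23915262/114 ≈ 42.898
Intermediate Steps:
d(N, H) = 41*H + H*N
D(x) = 76/27 (D(x) = -(-76)/27 = -4*(-19/27) = 76/27)
S = -173/114 (S = 173*(-1/114) = -173/114 ≈ -1.5175)
b(v, Y) = 697 + 17*Y (b(v, Y) = 17*(41 + Y) = 697 + 17*Y)
√(b(4, S) + t(D(29), 189 - 1*(-980))) = √((697 + 17*(-173/114)) + (189 - 1*(-980))) = √((697 - 2941/114) + (189 + 980)) = √(76517/114 + 1169) = √(209783/114) = √23915262/114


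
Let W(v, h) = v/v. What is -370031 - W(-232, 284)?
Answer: -370032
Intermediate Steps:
W(v, h) = 1
-370031 - W(-232, 284) = -370031 - 1*1 = -370031 - 1 = -370032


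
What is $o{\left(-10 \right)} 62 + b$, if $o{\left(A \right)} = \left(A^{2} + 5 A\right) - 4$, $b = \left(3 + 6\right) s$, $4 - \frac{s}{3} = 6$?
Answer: $2798$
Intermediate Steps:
$s = -6$ ($s = 12 - 18 = -6$)
$b = -54$ ($b = \left(3 + 6\right) \left(-6\right) = 9 \left(-6\right) = -54$)
$o{\left(A \right)} = -4 + A^{2} + 5 A$
$o{\left(-10 \right)} 62 + b = \left(-4 + \left(-10\right)^{2} + 5 \left(-10\right)\right) 62 - 54 = \left(-4 + 100 - 50\right) 62 - 54 = 46 \cdot 62 - 54 = 2852 - 54 = 2798$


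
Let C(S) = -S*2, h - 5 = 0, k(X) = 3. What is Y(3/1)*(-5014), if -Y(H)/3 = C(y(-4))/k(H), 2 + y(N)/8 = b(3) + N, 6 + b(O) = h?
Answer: 561568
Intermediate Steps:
h = 5 (h = 5 + 0 = 5)
b(O) = -1 (b(O) = -6 + 5 = -1)
y(N) = -24 + 8*N (y(N) = -16 + 8*(-1 + N) = -16 + (-8 + 8*N) = -24 + 8*N)
C(S) = -2*S
Y(H) = -112 (Y(H) = -3*(-2*(-24 + 8*(-4)))/3 = -3*(-2*(-24 - 32))/3 = -3*(-2*(-56))/3 = -336/3 = -3*112/3 = -112)
Y(3/1)*(-5014) = -112*(-5014) = 561568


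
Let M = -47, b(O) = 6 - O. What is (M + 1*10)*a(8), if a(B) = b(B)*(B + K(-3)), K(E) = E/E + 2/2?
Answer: 740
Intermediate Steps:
K(E) = 2 (K(E) = 1 + 2*(½) = 1 + 1 = 2)
a(B) = (2 + B)*(6 - B) (a(B) = (6 - B)*(B + 2) = (6 - B)*(2 + B) = (2 + B)*(6 - B))
(M + 1*10)*a(8) = (-47 + 1*10)*(-(-6 + 8)*(2 + 8)) = (-47 + 10)*(-1*2*10) = -37*(-20) = 740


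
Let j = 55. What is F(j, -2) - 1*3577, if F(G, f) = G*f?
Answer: -3687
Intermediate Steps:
F(j, -2) - 1*3577 = 55*(-2) - 1*3577 = -110 - 3577 = -3687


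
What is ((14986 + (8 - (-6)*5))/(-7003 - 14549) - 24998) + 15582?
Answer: -4228097/449 ≈ -9416.7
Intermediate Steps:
((14986 + (8 - (-6)*5))/(-7003 - 14549) - 24998) + 15582 = ((14986 + (8 - 3*(-10)))/(-21552) - 24998) + 15582 = ((14986 + (8 + 30))*(-1/21552) - 24998) + 15582 = ((14986 + 38)*(-1/21552) - 24998) + 15582 = (15024*(-1/21552) - 24998) + 15582 = (-313/449 - 24998) + 15582 = -11224415/449 + 15582 = -4228097/449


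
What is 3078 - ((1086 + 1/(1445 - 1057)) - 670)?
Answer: 1032855/388 ≈ 2662.0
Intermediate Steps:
3078 - ((1086 + 1/(1445 - 1057)) - 670) = 3078 - ((1086 + 1/388) - 670) = 3078 - (421369/388 - 670) = 3078 - 1*161409/388 = 3078 - 161409/388 = 1032855/388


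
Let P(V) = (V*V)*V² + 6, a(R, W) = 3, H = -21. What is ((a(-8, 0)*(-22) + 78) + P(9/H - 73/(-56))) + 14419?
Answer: 59136353/4096 ≈ 14438.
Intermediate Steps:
P(V) = 6 + V⁴ (P(V) = V²*V² + 6 = V⁴ + 6 = 6 + V⁴)
((a(-8, 0)*(-22) + 78) + P(9/H - 73/(-56))) + 14419 = ((3*(-22) + 78) + (6 + (9/(-21) - 73/(-56))⁴)) + 14419 = ((-66 + 78) + (6 + (9*(-1/21) - 73*(-1/56))⁴)) + 14419 = (12 + (6 + (-3/7 + 73/56)⁴)) + 14419 = (12 + (6 + (7/8)⁴)) + 14419 = (12 + (6 + 2401/4096)) + 14419 = (12 + 26977/4096) + 14419 = 76129/4096 + 14419 = 59136353/4096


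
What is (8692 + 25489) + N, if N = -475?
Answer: 33706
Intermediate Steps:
(8692 + 25489) + N = (8692 + 25489) - 475 = 34181 - 475 = 33706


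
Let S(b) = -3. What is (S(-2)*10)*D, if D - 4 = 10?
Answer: -420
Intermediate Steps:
D = 14 (D = 4 + 10 = 14)
(S(-2)*10)*D = -3*10*14 = -30*14 = -420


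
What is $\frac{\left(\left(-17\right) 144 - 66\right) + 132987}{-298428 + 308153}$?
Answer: $\frac{130473}{9725} \approx 13.416$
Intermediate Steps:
$\frac{\left(\left(-17\right) 144 - 66\right) + 132987}{-298428 + 308153} = \frac{\left(-2448 - 66\right) + 132987}{9725} = \left(-2514 + 132987\right) \frac{1}{9725} = 130473 \cdot \frac{1}{9725} = \frac{130473}{9725}$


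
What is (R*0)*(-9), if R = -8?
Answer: 0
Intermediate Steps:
(R*0)*(-9) = -8*0*(-9) = 0*(-9) = 0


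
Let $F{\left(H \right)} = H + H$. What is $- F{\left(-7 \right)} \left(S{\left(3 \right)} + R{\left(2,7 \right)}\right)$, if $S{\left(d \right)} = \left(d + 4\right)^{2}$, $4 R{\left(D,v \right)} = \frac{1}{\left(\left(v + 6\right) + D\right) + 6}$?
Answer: $\frac{4117}{6} \approx 686.17$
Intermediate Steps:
$R{\left(D,v \right)} = \frac{1}{4 \left(12 + D + v\right)}$ ($R{\left(D,v \right)} = \frac{1}{4 \left(\left(\left(v + 6\right) + D\right) + 6\right)} = \frac{1}{4 \left(\left(\left(6 + v\right) + D\right) + 6\right)} = \frac{1}{4 \left(\left(6 + D + v\right) + 6\right)} = \frac{1}{4 \left(12 + D + v\right)}$)
$F{\left(H \right)} = 2 H$
$S{\left(d \right)} = \left(4 + d\right)^{2}$
$- F{\left(-7 \right)} \left(S{\left(3 \right)} + R{\left(2,7 \right)}\right) = - 2 \left(-7\right) \left(\left(4 + 3\right)^{2} + \frac{1}{4 \left(12 + 2 + 7\right)}\right) = \left(-1\right) \left(-14\right) \left(7^{2} + \frac{1}{4 \cdot 21}\right) = 14 \left(49 + \frac{1}{4} \cdot \frac{1}{21}\right) = 14 \left(49 + \frac{1}{84}\right) = 14 \cdot \frac{4117}{84} = \frac{4117}{6}$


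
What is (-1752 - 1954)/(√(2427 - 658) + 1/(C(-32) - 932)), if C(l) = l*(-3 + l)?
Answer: 40984/3677855 - 7704992*√1769/3677855 ≈ -88.102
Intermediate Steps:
(-1752 - 1954)/(√(2427 - 658) + 1/(C(-32) - 932)) = (-1752 - 1954)/(√(2427 - 658) + 1/(-32*(-3 - 32) - 932)) = -3706/(√1769 + 1/(-32*(-35) - 932)) = -3706/(√1769 + 1/(1120 - 932)) = -3706/(√1769 + 1/188) = -3706/(1/188 + √1769)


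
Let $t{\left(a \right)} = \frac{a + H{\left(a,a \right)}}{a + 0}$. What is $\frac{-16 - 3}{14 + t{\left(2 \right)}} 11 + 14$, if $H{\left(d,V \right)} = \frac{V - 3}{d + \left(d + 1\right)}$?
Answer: $- \frac{4}{149} \approx -0.026846$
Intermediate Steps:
$H{\left(d,V \right)} = \frac{-3 + V}{1 + 2 d}$ ($H{\left(d,V \right)} = \frac{-3 + V}{d + \left(1 + d\right)} = \frac{-3 + V}{1 + 2 d}$)
$t{\left(a \right)} = \frac{a + \frac{-3 + a}{1 + 2 a}}{a}$ ($t{\left(a \right)} = \frac{a + \frac{-3 + a}{1 + 2 a}}{a + 0} = \frac{a + \frac{-3 + a}{1 + 2 a}}{a}$)
$\frac{-16 - 3}{14 + t{\left(2 \right)}} 11 + 14 = \frac{-16 - 3}{14 + \frac{-3 + 2 + 2 \left(1 + 2 \cdot 2\right)}{2 \left(1 + 2 \cdot 2\right)}} 11 + 14 = - \frac{19}{14 + \frac{-3 + 2 + 2 \left(1 + 4\right)}{2 \left(1 + 4\right)}} 11 + 14 = - \frac{19}{14 + \frac{-3 + 2 + 2 \cdot 5}{2 \cdot 5}} \cdot 11 + 14 = - \frac{19}{14 + \frac{1}{2} \cdot \frac{1}{5} \left(-3 + 2 + 10\right)} 11 + 14 = - \frac{19}{14 + \frac{1}{2} \cdot \frac{1}{5} \cdot 9} \cdot 11 + 14 = - \frac{19}{14 + \frac{9}{10}} \cdot 11 + 14 = - \frac{19}{\frac{149}{10}} \cdot 11 + 14 = \left(-19\right) \frac{10}{149} \cdot 11 + 14 = \left(- \frac{190}{149}\right) 11 + 14 = - \frac{2090}{149} + 14 = - \frac{4}{149}$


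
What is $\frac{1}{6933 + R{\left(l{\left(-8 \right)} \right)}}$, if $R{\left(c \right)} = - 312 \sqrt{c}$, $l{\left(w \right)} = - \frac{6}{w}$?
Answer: $\frac{2311}{15997827} + \frac{52 \sqrt{3}}{15997827} \approx 0.00015009$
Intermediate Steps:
$\frac{1}{6933 + R{\left(l{\left(-8 \right)} \right)}} = \frac{1}{6933 - 312 \sqrt{- \frac{6}{-8}}} = \frac{1}{6933 - 312 \sqrt{\left(-6\right) \left(- \frac{1}{8}\right)}} = \frac{1}{6933 - 312 \sqrt{\frac{3}{4}}} = \frac{1}{6933 - 312 \frac{\sqrt{3}}{2}} = \frac{1}{6933 - 156 \sqrt{3}}$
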